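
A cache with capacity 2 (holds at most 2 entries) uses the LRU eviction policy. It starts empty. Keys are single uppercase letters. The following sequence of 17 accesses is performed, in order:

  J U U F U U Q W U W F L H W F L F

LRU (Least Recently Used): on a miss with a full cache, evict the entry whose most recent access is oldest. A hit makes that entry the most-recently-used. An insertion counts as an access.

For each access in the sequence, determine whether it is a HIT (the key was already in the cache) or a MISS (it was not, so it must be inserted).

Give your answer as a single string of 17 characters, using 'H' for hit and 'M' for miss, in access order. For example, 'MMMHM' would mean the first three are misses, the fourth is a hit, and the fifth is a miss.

LRU simulation (capacity=2):
  1. access J: MISS. Cache (LRU->MRU): [J]
  2. access U: MISS. Cache (LRU->MRU): [J U]
  3. access U: HIT. Cache (LRU->MRU): [J U]
  4. access F: MISS, evict J. Cache (LRU->MRU): [U F]
  5. access U: HIT. Cache (LRU->MRU): [F U]
  6. access U: HIT. Cache (LRU->MRU): [F U]
  7. access Q: MISS, evict F. Cache (LRU->MRU): [U Q]
  8. access W: MISS, evict U. Cache (LRU->MRU): [Q W]
  9. access U: MISS, evict Q. Cache (LRU->MRU): [W U]
  10. access W: HIT. Cache (LRU->MRU): [U W]
  11. access F: MISS, evict U. Cache (LRU->MRU): [W F]
  12. access L: MISS, evict W. Cache (LRU->MRU): [F L]
  13. access H: MISS, evict F. Cache (LRU->MRU): [L H]
  14. access W: MISS, evict L. Cache (LRU->MRU): [H W]
  15. access F: MISS, evict H. Cache (LRU->MRU): [W F]
  16. access L: MISS, evict W. Cache (LRU->MRU): [F L]
  17. access F: HIT. Cache (LRU->MRU): [L F]
Total: 5 hits, 12 misses, 10 evictions

Answer: MMHMHHMMMHMMMMMMH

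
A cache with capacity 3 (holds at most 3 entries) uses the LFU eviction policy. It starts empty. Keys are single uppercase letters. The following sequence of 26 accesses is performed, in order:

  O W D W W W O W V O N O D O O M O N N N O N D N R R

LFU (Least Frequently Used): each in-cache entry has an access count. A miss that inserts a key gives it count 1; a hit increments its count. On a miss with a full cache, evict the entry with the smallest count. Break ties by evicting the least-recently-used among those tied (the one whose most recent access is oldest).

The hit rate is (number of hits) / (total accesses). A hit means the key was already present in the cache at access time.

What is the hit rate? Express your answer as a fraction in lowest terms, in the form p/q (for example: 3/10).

Answer: 15/26

Derivation:
LFU simulation (capacity=3):
  1. access O: MISS. Cache: [O(c=1)]
  2. access W: MISS. Cache: [O(c=1) W(c=1)]
  3. access D: MISS. Cache: [O(c=1) W(c=1) D(c=1)]
  4. access W: HIT, count now 2. Cache: [O(c=1) D(c=1) W(c=2)]
  5. access W: HIT, count now 3. Cache: [O(c=1) D(c=1) W(c=3)]
  6. access W: HIT, count now 4. Cache: [O(c=1) D(c=1) W(c=4)]
  7. access O: HIT, count now 2. Cache: [D(c=1) O(c=2) W(c=4)]
  8. access W: HIT, count now 5. Cache: [D(c=1) O(c=2) W(c=5)]
  9. access V: MISS, evict D(c=1). Cache: [V(c=1) O(c=2) W(c=5)]
  10. access O: HIT, count now 3. Cache: [V(c=1) O(c=3) W(c=5)]
  11. access N: MISS, evict V(c=1). Cache: [N(c=1) O(c=3) W(c=5)]
  12. access O: HIT, count now 4. Cache: [N(c=1) O(c=4) W(c=5)]
  13. access D: MISS, evict N(c=1). Cache: [D(c=1) O(c=4) W(c=5)]
  14. access O: HIT, count now 5. Cache: [D(c=1) W(c=5) O(c=5)]
  15. access O: HIT, count now 6. Cache: [D(c=1) W(c=5) O(c=6)]
  16. access M: MISS, evict D(c=1). Cache: [M(c=1) W(c=5) O(c=6)]
  17. access O: HIT, count now 7. Cache: [M(c=1) W(c=5) O(c=7)]
  18. access N: MISS, evict M(c=1). Cache: [N(c=1) W(c=5) O(c=7)]
  19. access N: HIT, count now 2. Cache: [N(c=2) W(c=5) O(c=7)]
  20. access N: HIT, count now 3. Cache: [N(c=3) W(c=5) O(c=7)]
  21. access O: HIT, count now 8. Cache: [N(c=3) W(c=5) O(c=8)]
  22. access N: HIT, count now 4. Cache: [N(c=4) W(c=5) O(c=8)]
  23. access D: MISS, evict N(c=4). Cache: [D(c=1) W(c=5) O(c=8)]
  24. access N: MISS, evict D(c=1). Cache: [N(c=1) W(c=5) O(c=8)]
  25. access R: MISS, evict N(c=1). Cache: [R(c=1) W(c=5) O(c=8)]
  26. access R: HIT, count now 2. Cache: [R(c=2) W(c=5) O(c=8)]
Total: 15 hits, 11 misses, 8 evictions

Hit rate = 15/26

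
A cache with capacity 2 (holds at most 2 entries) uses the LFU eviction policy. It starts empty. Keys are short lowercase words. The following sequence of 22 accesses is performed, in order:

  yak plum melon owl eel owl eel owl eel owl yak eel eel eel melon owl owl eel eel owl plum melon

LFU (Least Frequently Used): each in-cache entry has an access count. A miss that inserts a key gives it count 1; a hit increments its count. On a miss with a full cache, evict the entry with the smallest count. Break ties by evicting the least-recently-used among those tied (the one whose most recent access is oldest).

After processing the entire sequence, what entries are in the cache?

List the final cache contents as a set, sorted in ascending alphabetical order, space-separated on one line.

LFU simulation (capacity=2):
  1. access yak: MISS. Cache: [yak(c=1)]
  2. access plum: MISS. Cache: [yak(c=1) plum(c=1)]
  3. access melon: MISS, evict yak(c=1). Cache: [plum(c=1) melon(c=1)]
  4. access owl: MISS, evict plum(c=1). Cache: [melon(c=1) owl(c=1)]
  5. access eel: MISS, evict melon(c=1). Cache: [owl(c=1) eel(c=1)]
  6. access owl: HIT, count now 2. Cache: [eel(c=1) owl(c=2)]
  7. access eel: HIT, count now 2. Cache: [owl(c=2) eel(c=2)]
  8. access owl: HIT, count now 3. Cache: [eel(c=2) owl(c=3)]
  9. access eel: HIT, count now 3. Cache: [owl(c=3) eel(c=3)]
  10. access owl: HIT, count now 4. Cache: [eel(c=3) owl(c=4)]
  11. access yak: MISS, evict eel(c=3). Cache: [yak(c=1) owl(c=4)]
  12. access eel: MISS, evict yak(c=1). Cache: [eel(c=1) owl(c=4)]
  13. access eel: HIT, count now 2. Cache: [eel(c=2) owl(c=4)]
  14. access eel: HIT, count now 3. Cache: [eel(c=3) owl(c=4)]
  15. access melon: MISS, evict eel(c=3). Cache: [melon(c=1) owl(c=4)]
  16. access owl: HIT, count now 5. Cache: [melon(c=1) owl(c=5)]
  17. access owl: HIT, count now 6. Cache: [melon(c=1) owl(c=6)]
  18. access eel: MISS, evict melon(c=1). Cache: [eel(c=1) owl(c=6)]
  19. access eel: HIT, count now 2. Cache: [eel(c=2) owl(c=6)]
  20. access owl: HIT, count now 7. Cache: [eel(c=2) owl(c=7)]
  21. access plum: MISS, evict eel(c=2). Cache: [plum(c=1) owl(c=7)]
  22. access melon: MISS, evict plum(c=1). Cache: [melon(c=1) owl(c=7)]
Total: 11 hits, 11 misses, 9 evictions

Answer: melon owl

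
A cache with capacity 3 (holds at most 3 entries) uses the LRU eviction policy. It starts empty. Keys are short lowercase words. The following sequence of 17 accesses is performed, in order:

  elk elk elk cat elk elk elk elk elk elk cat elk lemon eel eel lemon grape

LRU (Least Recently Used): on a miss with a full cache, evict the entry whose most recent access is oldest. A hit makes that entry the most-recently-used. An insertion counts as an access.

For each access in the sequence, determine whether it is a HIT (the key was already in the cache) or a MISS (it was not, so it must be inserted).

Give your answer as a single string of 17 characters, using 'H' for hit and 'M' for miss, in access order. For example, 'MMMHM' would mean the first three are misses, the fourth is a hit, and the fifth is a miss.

Answer: MHHMHHHHHHHHMMHHM

Derivation:
LRU simulation (capacity=3):
  1. access elk: MISS. Cache (LRU->MRU): [elk]
  2. access elk: HIT. Cache (LRU->MRU): [elk]
  3. access elk: HIT. Cache (LRU->MRU): [elk]
  4. access cat: MISS. Cache (LRU->MRU): [elk cat]
  5. access elk: HIT. Cache (LRU->MRU): [cat elk]
  6. access elk: HIT. Cache (LRU->MRU): [cat elk]
  7. access elk: HIT. Cache (LRU->MRU): [cat elk]
  8. access elk: HIT. Cache (LRU->MRU): [cat elk]
  9. access elk: HIT. Cache (LRU->MRU): [cat elk]
  10. access elk: HIT. Cache (LRU->MRU): [cat elk]
  11. access cat: HIT. Cache (LRU->MRU): [elk cat]
  12. access elk: HIT. Cache (LRU->MRU): [cat elk]
  13. access lemon: MISS. Cache (LRU->MRU): [cat elk lemon]
  14. access eel: MISS, evict cat. Cache (LRU->MRU): [elk lemon eel]
  15. access eel: HIT. Cache (LRU->MRU): [elk lemon eel]
  16. access lemon: HIT. Cache (LRU->MRU): [elk eel lemon]
  17. access grape: MISS, evict elk. Cache (LRU->MRU): [eel lemon grape]
Total: 12 hits, 5 misses, 2 evictions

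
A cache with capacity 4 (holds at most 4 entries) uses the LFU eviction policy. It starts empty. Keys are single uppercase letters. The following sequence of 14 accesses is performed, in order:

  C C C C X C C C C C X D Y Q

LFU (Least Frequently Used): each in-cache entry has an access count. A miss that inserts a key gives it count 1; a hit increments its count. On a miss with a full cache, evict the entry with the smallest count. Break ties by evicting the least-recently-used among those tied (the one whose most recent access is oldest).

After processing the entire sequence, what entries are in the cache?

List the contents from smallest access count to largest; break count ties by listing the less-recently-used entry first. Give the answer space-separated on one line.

LFU simulation (capacity=4):
  1. access C: MISS. Cache: [C(c=1)]
  2. access C: HIT, count now 2. Cache: [C(c=2)]
  3. access C: HIT, count now 3. Cache: [C(c=3)]
  4. access C: HIT, count now 4. Cache: [C(c=4)]
  5. access X: MISS. Cache: [X(c=1) C(c=4)]
  6. access C: HIT, count now 5. Cache: [X(c=1) C(c=5)]
  7. access C: HIT, count now 6. Cache: [X(c=1) C(c=6)]
  8. access C: HIT, count now 7. Cache: [X(c=1) C(c=7)]
  9. access C: HIT, count now 8. Cache: [X(c=1) C(c=8)]
  10. access C: HIT, count now 9. Cache: [X(c=1) C(c=9)]
  11. access X: HIT, count now 2. Cache: [X(c=2) C(c=9)]
  12. access D: MISS. Cache: [D(c=1) X(c=2) C(c=9)]
  13. access Y: MISS. Cache: [D(c=1) Y(c=1) X(c=2) C(c=9)]
  14. access Q: MISS, evict D(c=1). Cache: [Y(c=1) Q(c=1) X(c=2) C(c=9)]
Total: 9 hits, 5 misses, 1 evictions

Answer: Y Q X C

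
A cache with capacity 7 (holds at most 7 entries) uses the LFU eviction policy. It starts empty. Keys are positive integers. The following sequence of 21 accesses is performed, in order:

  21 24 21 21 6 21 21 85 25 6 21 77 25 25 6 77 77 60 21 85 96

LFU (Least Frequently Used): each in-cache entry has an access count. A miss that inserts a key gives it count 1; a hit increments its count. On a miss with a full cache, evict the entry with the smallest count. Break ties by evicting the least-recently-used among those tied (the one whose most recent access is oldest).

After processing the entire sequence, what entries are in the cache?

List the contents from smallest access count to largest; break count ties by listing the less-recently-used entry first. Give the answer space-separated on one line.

LFU simulation (capacity=7):
  1. access 21: MISS. Cache: [21(c=1)]
  2. access 24: MISS. Cache: [21(c=1) 24(c=1)]
  3. access 21: HIT, count now 2. Cache: [24(c=1) 21(c=2)]
  4. access 21: HIT, count now 3. Cache: [24(c=1) 21(c=3)]
  5. access 6: MISS. Cache: [24(c=1) 6(c=1) 21(c=3)]
  6. access 21: HIT, count now 4. Cache: [24(c=1) 6(c=1) 21(c=4)]
  7. access 21: HIT, count now 5. Cache: [24(c=1) 6(c=1) 21(c=5)]
  8. access 85: MISS. Cache: [24(c=1) 6(c=1) 85(c=1) 21(c=5)]
  9. access 25: MISS. Cache: [24(c=1) 6(c=1) 85(c=1) 25(c=1) 21(c=5)]
  10. access 6: HIT, count now 2. Cache: [24(c=1) 85(c=1) 25(c=1) 6(c=2) 21(c=5)]
  11. access 21: HIT, count now 6. Cache: [24(c=1) 85(c=1) 25(c=1) 6(c=2) 21(c=6)]
  12. access 77: MISS. Cache: [24(c=1) 85(c=1) 25(c=1) 77(c=1) 6(c=2) 21(c=6)]
  13. access 25: HIT, count now 2. Cache: [24(c=1) 85(c=1) 77(c=1) 6(c=2) 25(c=2) 21(c=6)]
  14. access 25: HIT, count now 3. Cache: [24(c=1) 85(c=1) 77(c=1) 6(c=2) 25(c=3) 21(c=6)]
  15. access 6: HIT, count now 3. Cache: [24(c=1) 85(c=1) 77(c=1) 25(c=3) 6(c=3) 21(c=6)]
  16. access 77: HIT, count now 2. Cache: [24(c=1) 85(c=1) 77(c=2) 25(c=3) 6(c=3) 21(c=6)]
  17. access 77: HIT, count now 3. Cache: [24(c=1) 85(c=1) 25(c=3) 6(c=3) 77(c=3) 21(c=6)]
  18. access 60: MISS. Cache: [24(c=1) 85(c=1) 60(c=1) 25(c=3) 6(c=3) 77(c=3) 21(c=6)]
  19. access 21: HIT, count now 7. Cache: [24(c=1) 85(c=1) 60(c=1) 25(c=3) 6(c=3) 77(c=3) 21(c=7)]
  20. access 85: HIT, count now 2. Cache: [24(c=1) 60(c=1) 85(c=2) 25(c=3) 6(c=3) 77(c=3) 21(c=7)]
  21. access 96: MISS, evict 24(c=1). Cache: [60(c=1) 96(c=1) 85(c=2) 25(c=3) 6(c=3) 77(c=3) 21(c=7)]
Total: 13 hits, 8 misses, 1 evictions

Answer: 60 96 85 25 6 77 21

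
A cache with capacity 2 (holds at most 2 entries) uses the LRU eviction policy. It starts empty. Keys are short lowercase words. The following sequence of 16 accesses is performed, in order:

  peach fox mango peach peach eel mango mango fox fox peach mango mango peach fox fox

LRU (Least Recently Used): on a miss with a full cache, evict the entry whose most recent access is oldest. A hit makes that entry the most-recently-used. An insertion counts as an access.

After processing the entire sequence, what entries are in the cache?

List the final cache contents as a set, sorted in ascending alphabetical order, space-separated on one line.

LRU simulation (capacity=2):
  1. access peach: MISS. Cache (LRU->MRU): [peach]
  2. access fox: MISS. Cache (LRU->MRU): [peach fox]
  3. access mango: MISS, evict peach. Cache (LRU->MRU): [fox mango]
  4. access peach: MISS, evict fox. Cache (LRU->MRU): [mango peach]
  5. access peach: HIT. Cache (LRU->MRU): [mango peach]
  6. access eel: MISS, evict mango. Cache (LRU->MRU): [peach eel]
  7. access mango: MISS, evict peach. Cache (LRU->MRU): [eel mango]
  8. access mango: HIT. Cache (LRU->MRU): [eel mango]
  9. access fox: MISS, evict eel. Cache (LRU->MRU): [mango fox]
  10. access fox: HIT. Cache (LRU->MRU): [mango fox]
  11. access peach: MISS, evict mango. Cache (LRU->MRU): [fox peach]
  12. access mango: MISS, evict fox. Cache (LRU->MRU): [peach mango]
  13. access mango: HIT. Cache (LRU->MRU): [peach mango]
  14. access peach: HIT. Cache (LRU->MRU): [mango peach]
  15. access fox: MISS, evict mango. Cache (LRU->MRU): [peach fox]
  16. access fox: HIT. Cache (LRU->MRU): [peach fox]
Total: 6 hits, 10 misses, 8 evictions

Answer: fox peach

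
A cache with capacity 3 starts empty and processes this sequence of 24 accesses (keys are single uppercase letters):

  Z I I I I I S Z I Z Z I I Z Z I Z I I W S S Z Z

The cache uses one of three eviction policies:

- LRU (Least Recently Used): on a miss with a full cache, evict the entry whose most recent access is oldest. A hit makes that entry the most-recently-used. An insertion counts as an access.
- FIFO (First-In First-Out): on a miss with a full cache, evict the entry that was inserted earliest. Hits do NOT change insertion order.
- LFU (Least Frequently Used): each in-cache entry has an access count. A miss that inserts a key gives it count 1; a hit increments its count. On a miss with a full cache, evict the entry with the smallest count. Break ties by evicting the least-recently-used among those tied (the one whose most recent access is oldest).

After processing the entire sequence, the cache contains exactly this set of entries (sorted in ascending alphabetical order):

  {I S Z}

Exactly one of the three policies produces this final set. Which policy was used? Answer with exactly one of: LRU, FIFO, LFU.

Answer: LFU

Derivation:
Simulating under each policy and comparing final sets:
  LRU: final set = {S W Z} -> differs
  FIFO: final set = {S W Z} -> differs
  LFU: final set = {I S Z} -> MATCHES target
Only LFU produces the target set.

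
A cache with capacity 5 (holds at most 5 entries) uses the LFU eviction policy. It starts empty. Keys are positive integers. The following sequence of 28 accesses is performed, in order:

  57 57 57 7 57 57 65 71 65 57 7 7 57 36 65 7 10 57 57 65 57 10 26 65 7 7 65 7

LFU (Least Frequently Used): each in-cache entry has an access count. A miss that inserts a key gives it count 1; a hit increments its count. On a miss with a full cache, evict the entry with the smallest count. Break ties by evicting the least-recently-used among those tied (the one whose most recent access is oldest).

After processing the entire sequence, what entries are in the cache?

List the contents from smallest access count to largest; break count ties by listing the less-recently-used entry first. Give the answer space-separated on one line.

Answer: 26 10 65 7 57

Derivation:
LFU simulation (capacity=5):
  1. access 57: MISS. Cache: [57(c=1)]
  2. access 57: HIT, count now 2. Cache: [57(c=2)]
  3. access 57: HIT, count now 3. Cache: [57(c=3)]
  4. access 7: MISS. Cache: [7(c=1) 57(c=3)]
  5. access 57: HIT, count now 4. Cache: [7(c=1) 57(c=4)]
  6. access 57: HIT, count now 5. Cache: [7(c=1) 57(c=5)]
  7. access 65: MISS. Cache: [7(c=1) 65(c=1) 57(c=5)]
  8. access 71: MISS. Cache: [7(c=1) 65(c=1) 71(c=1) 57(c=5)]
  9. access 65: HIT, count now 2. Cache: [7(c=1) 71(c=1) 65(c=2) 57(c=5)]
  10. access 57: HIT, count now 6. Cache: [7(c=1) 71(c=1) 65(c=2) 57(c=6)]
  11. access 7: HIT, count now 2. Cache: [71(c=1) 65(c=2) 7(c=2) 57(c=6)]
  12. access 7: HIT, count now 3. Cache: [71(c=1) 65(c=2) 7(c=3) 57(c=6)]
  13. access 57: HIT, count now 7. Cache: [71(c=1) 65(c=2) 7(c=3) 57(c=7)]
  14. access 36: MISS. Cache: [71(c=1) 36(c=1) 65(c=2) 7(c=3) 57(c=7)]
  15. access 65: HIT, count now 3. Cache: [71(c=1) 36(c=1) 7(c=3) 65(c=3) 57(c=7)]
  16. access 7: HIT, count now 4. Cache: [71(c=1) 36(c=1) 65(c=3) 7(c=4) 57(c=7)]
  17. access 10: MISS, evict 71(c=1). Cache: [36(c=1) 10(c=1) 65(c=3) 7(c=4) 57(c=7)]
  18. access 57: HIT, count now 8. Cache: [36(c=1) 10(c=1) 65(c=3) 7(c=4) 57(c=8)]
  19. access 57: HIT, count now 9. Cache: [36(c=1) 10(c=1) 65(c=3) 7(c=4) 57(c=9)]
  20. access 65: HIT, count now 4. Cache: [36(c=1) 10(c=1) 7(c=4) 65(c=4) 57(c=9)]
  21. access 57: HIT, count now 10. Cache: [36(c=1) 10(c=1) 7(c=4) 65(c=4) 57(c=10)]
  22. access 10: HIT, count now 2. Cache: [36(c=1) 10(c=2) 7(c=4) 65(c=4) 57(c=10)]
  23. access 26: MISS, evict 36(c=1). Cache: [26(c=1) 10(c=2) 7(c=4) 65(c=4) 57(c=10)]
  24. access 65: HIT, count now 5. Cache: [26(c=1) 10(c=2) 7(c=4) 65(c=5) 57(c=10)]
  25. access 7: HIT, count now 5. Cache: [26(c=1) 10(c=2) 65(c=5) 7(c=5) 57(c=10)]
  26. access 7: HIT, count now 6. Cache: [26(c=1) 10(c=2) 65(c=5) 7(c=6) 57(c=10)]
  27. access 65: HIT, count now 6. Cache: [26(c=1) 10(c=2) 7(c=6) 65(c=6) 57(c=10)]
  28. access 7: HIT, count now 7. Cache: [26(c=1) 10(c=2) 65(c=6) 7(c=7) 57(c=10)]
Total: 21 hits, 7 misses, 2 evictions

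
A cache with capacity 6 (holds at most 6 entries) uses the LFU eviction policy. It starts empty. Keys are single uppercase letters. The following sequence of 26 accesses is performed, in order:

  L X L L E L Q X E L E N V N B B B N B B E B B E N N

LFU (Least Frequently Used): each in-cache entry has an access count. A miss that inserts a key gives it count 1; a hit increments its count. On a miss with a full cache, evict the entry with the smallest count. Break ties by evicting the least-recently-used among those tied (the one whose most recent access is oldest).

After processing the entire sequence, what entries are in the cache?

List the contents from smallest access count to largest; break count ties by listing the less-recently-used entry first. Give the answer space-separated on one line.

LFU simulation (capacity=6):
  1. access L: MISS. Cache: [L(c=1)]
  2. access X: MISS. Cache: [L(c=1) X(c=1)]
  3. access L: HIT, count now 2. Cache: [X(c=1) L(c=2)]
  4. access L: HIT, count now 3. Cache: [X(c=1) L(c=3)]
  5. access E: MISS. Cache: [X(c=1) E(c=1) L(c=3)]
  6. access L: HIT, count now 4. Cache: [X(c=1) E(c=1) L(c=4)]
  7. access Q: MISS. Cache: [X(c=1) E(c=1) Q(c=1) L(c=4)]
  8. access X: HIT, count now 2. Cache: [E(c=1) Q(c=1) X(c=2) L(c=4)]
  9. access E: HIT, count now 2. Cache: [Q(c=1) X(c=2) E(c=2) L(c=4)]
  10. access L: HIT, count now 5. Cache: [Q(c=1) X(c=2) E(c=2) L(c=5)]
  11. access E: HIT, count now 3. Cache: [Q(c=1) X(c=2) E(c=3) L(c=5)]
  12. access N: MISS. Cache: [Q(c=1) N(c=1) X(c=2) E(c=3) L(c=5)]
  13. access V: MISS. Cache: [Q(c=1) N(c=1) V(c=1) X(c=2) E(c=3) L(c=5)]
  14. access N: HIT, count now 2. Cache: [Q(c=1) V(c=1) X(c=2) N(c=2) E(c=3) L(c=5)]
  15. access B: MISS, evict Q(c=1). Cache: [V(c=1) B(c=1) X(c=2) N(c=2) E(c=3) L(c=5)]
  16. access B: HIT, count now 2. Cache: [V(c=1) X(c=2) N(c=2) B(c=2) E(c=3) L(c=5)]
  17. access B: HIT, count now 3. Cache: [V(c=1) X(c=2) N(c=2) E(c=3) B(c=3) L(c=5)]
  18. access N: HIT, count now 3. Cache: [V(c=1) X(c=2) E(c=3) B(c=3) N(c=3) L(c=5)]
  19. access B: HIT, count now 4. Cache: [V(c=1) X(c=2) E(c=3) N(c=3) B(c=4) L(c=5)]
  20. access B: HIT, count now 5. Cache: [V(c=1) X(c=2) E(c=3) N(c=3) L(c=5) B(c=5)]
  21. access E: HIT, count now 4. Cache: [V(c=1) X(c=2) N(c=3) E(c=4) L(c=5) B(c=5)]
  22. access B: HIT, count now 6. Cache: [V(c=1) X(c=2) N(c=3) E(c=4) L(c=5) B(c=6)]
  23. access B: HIT, count now 7. Cache: [V(c=1) X(c=2) N(c=3) E(c=4) L(c=5) B(c=7)]
  24. access E: HIT, count now 5. Cache: [V(c=1) X(c=2) N(c=3) L(c=5) E(c=5) B(c=7)]
  25. access N: HIT, count now 4. Cache: [V(c=1) X(c=2) N(c=4) L(c=5) E(c=5) B(c=7)]
  26. access N: HIT, count now 5. Cache: [V(c=1) X(c=2) L(c=5) E(c=5) N(c=5) B(c=7)]
Total: 19 hits, 7 misses, 1 evictions

Answer: V X L E N B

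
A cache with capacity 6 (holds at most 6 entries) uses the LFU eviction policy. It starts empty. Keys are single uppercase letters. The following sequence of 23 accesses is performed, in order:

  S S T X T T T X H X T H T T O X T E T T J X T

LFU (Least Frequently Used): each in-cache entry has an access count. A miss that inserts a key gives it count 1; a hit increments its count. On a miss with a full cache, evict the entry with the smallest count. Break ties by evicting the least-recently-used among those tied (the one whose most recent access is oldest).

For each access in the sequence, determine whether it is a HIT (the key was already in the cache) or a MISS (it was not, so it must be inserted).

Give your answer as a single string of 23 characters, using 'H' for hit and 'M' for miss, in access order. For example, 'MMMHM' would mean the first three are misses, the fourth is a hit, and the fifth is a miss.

LFU simulation (capacity=6):
  1. access S: MISS. Cache: [S(c=1)]
  2. access S: HIT, count now 2. Cache: [S(c=2)]
  3. access T: MISS. Cache: [T(c=1) S(c=2)]
  4. access X: MISS. Cache: [T(c=1) X(c=1) S(c=2)]
  5. access T: HIT, count now 2. Cache: [X(c=1) S(c=2) T(c=2)]
  6. access T: HIT, count now 3. Cache: [X(c=1) S(c=2) T(c=3)]
  7. access T: HIT, count now 4. Cache: [X(c=1) S(c=2) T(c=4)]
  8. access X: HIT, count now 2. Cache: [S(c=2) X(c=2) T(c=4)]
  9. access H: MISS. Cache: [H(c=1) S(c=2) X(c=2) T(c=4)]
  10. access X: HIT, count now 3. Cache: [H(c=1) S(c=2) X(c=3) T(c=4)]
  11. access T: HIT, count now 5. Cache: [H(c=1) S(c=2) X(c=3) T(c=5)]
  12. access H: HIT, count now 2. Cache: [S(c=2) H(c=2) X(c=3) T(c=5)]
  13. access T: HIT, count now 6. Cache: [S(c=2) H(c=2) X(c=3) T(c=6)]
  14. access T: HIT, count now 7. Cache: [S(c=2) H(c=2) X(c=3) T(c=7)]
  15. access O: MISS. Cache: [O(c=1) S(c=2) H(c=2) X(c=3) T(c=7)]
  16. access X: HIT, count now 4. Cache: [O(c=1) S(c=2) H(c=2) X(c=4) T(c=7)]
  17. access T: HIT, count now 8. Cache: [O(c=1) S(c=2) H(c=2) X(c=4) T(c=8)]
  18. access E: MISS. Cache: [O(c=1) E(c=1) S(c=2) H(c=2) X(c=4) T(c=8)]
  19. access T: HIT, count now 9. Cache: [O(c=1) E(c=1) S(c=2) H(c=2) X(c=4) T(c=9)]
  20. access T: HIT, count now 10. Cache: [O(c=1) E(c=1) S(c=2) H(c=2) X(c=4) T(c=10)]
  21. access J: MISS, evict O(c=1). Cache: [E(c=1) J(c=1) S(c=2) H(c=2) X(c=4) T(c=10)]
  22. access X: HIT, count now 5. Cache: [E(c=1) J(c=1) S(c=2) H(c=2) X(c=5) T(c=10)]
  23. access T: HIT, count now 11. Cache: [E(c=1) J(c=1) S(c=2) H(c=2) X(c=5) T(c=11)]
Total: 16 hits, 7 misses, 1 evictions

Answer: MHMMHHHHMHHHHHMHHMHHMHH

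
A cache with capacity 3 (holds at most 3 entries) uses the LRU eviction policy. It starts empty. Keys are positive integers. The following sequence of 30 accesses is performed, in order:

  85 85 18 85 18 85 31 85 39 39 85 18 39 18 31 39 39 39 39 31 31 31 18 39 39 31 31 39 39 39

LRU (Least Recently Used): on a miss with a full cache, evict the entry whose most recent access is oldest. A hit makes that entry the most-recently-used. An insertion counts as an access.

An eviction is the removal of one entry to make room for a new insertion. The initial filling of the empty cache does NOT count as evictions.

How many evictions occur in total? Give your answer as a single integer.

Answer: 3

Derivation:
LRU simulation (capacity=3):
  1. access 85: MISS. Cache (LRU->MRU): [85]
  2. access 85: HIT. Cache (LRU->MRU): [85]
  3. access 18: MISS. Cache (LRU->MRU): [85 18]
  4. access 85: HIT. Cache (LRU->MRU): [18 85]
  5. access 18: HIT. Cache (LRU->MRU): [85 18]
  6. access 85: HIT. Cache (LRU->MRU): [18 85]
  7. access 31: MISS. Cache (LRU->MRU): [18 85 31]
  8. access 85: HIT. Cache (LRU->MRU): [18 31 85]
  9. access 39: MISS, evict 18. Cache (LRU->MRU): [31 85 39]
  10. access 39: HIT. Cache (LRU->MRU): [31 85 39]
  11. access 85: HIT. Cache (LRU->MRU): [31 39 85]
  12. access 18: MISS, evict 31. Cache (LRU->MRU): [39 85 18]
  13. access 39: HIT. Cache (LRU->MRU): [85 18 39]
  14. access 18: HIT. Cache (LRU->MRU): [85 39 18]
  15. access 31: MISS, evict 85. Cache (LRU->MRU): [39 18 31]
  16. access 39: HIT. Cache (LRU->MRU): [18 31 39]
  17. access 39: HIT. Cache (LRU->MRU): [18 31 39]
  18. access 39: HIT. Cache (LRU->MRU): [18 31 39]
  19. access 39: HIT. Cache (LRU->MRU): [18 31 39]
  20. access 31: HIT. Cache (LRU->MRU): [18 39 31]
  21. access 31: HIT. Cache (LRU->MRU): [18 39 31]
  22. access 31: HIT. Cache (LRU->MRU): [18 39 31]
  23. access 18: HIT. Cache (LRU->MRU): [39 31 18]
  24. access 39: HIT. Cache (LRU->MRU): [31 18 39]
  25. access 39: HIT. Cache (LRU->MRU): [31 18 39]
  26. access 31: HIT. Cache (LRU->MRU): [18 39 31]
  27. access 31: HIT. Cache (LRU->MRU): [18 39 31]
  28. access 39: HIT. Cache (LRU->MRU): [18 31 39]
  29. access 39: HIT. Cache (LRU->MRU): [18 31 39]
  30. access 39: HIT. Cache (LRU->MRU): [18 31 39]
Total: 24 hits, 6 misses, 3 evictions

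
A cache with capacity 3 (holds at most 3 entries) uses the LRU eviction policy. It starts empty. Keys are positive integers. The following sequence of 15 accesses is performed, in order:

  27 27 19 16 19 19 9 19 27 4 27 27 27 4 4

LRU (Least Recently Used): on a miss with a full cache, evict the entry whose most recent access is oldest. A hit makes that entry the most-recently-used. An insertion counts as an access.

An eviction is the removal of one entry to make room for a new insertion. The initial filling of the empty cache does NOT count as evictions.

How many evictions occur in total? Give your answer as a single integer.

LRU simulation (capacity=3):
  1. access 27: MISS. Cache (LRU->MRU): [27]
  2. access 27: HIT. Cache (LRU->MRU): [27]
  3. access 19: MISS. Cache (LRU->MRU): [27 19]
  4. access 16: MISS. Cache (LRU->MRU): [27 19 16]
  5. access 19: HIT. Cache (LRU->MRU): [27 16 19]
  6. access 19: HIT. Cache (LRU->MRU): [27 16 19]
  7. access 9: MISS, evict 27. Cache (LRU->MRU): [16 19 9]
  8. access 19: HIT. Cache (LRU->MRU): [16 9 19]
  9. access 27: MISS, evict 16. Cache (LRU->MRU): [9 19 27]
  10. access 4: MISS, evict 9. Cache (LRU->MRU): [19 27 4]
  11. access 27: HIT. Cache (LRU->MRU): [19 4 27]
  12. access 27: HIT. Cache (LRU->MRU): [19 4 27]
  13. access 27: HIT. Cache (LRU->MRU): [19 4 27]
  14. access 4: HIT. Cache (LRU->MRU): [19 27 4]
  15. access 4: HIT. Cache (LRU->MRU): [19 27 4]
Total: 9 hits, 6 misses, 3 evictions

Answer: 3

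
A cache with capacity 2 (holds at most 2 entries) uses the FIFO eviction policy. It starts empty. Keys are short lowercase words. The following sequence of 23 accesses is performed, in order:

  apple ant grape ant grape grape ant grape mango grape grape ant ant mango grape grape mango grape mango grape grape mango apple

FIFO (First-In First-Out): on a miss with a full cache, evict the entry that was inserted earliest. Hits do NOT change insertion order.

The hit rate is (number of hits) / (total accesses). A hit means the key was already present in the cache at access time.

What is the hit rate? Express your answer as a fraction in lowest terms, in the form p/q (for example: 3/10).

Answer: 15/23

Derivation:
FIFO simulation (capacity=2):
  1. access apple: MISS. Cache (old->new): [apple]
  2. access ant: MISS. Cache (old->new): [apple ant]
  3. access grape: MISS, evict apple. Cache (old->new): [ant grape]
  4. access ant: HIT. Cache (old->new): [ant grape]
  5. access grape: HIT. Cache (old->new): [ant grape]
  6. access grape: HIT. Cache (old->new): [ant grape]
  7. access ant: HIT. Cache (old->new): [ant grape]
  8. access grape: HIT. Cache (old->new): [ant grape]
  9. access mango: MISS, evict ant. Cache (old->new): [grape mango]
  10. access grape: HIT. Cache (old->new): [grape mango]
  11. access grape: HIT. Cache (old->new): [grape mango]
  12. access ant: MISS, evict grape. Cache (old->new): [mango ant]
  13. access ant: HIT. Cache (old->new): [mango ant]
  14. access mango: HIT. Cache (old->new): [mango ant]
  15. access grape: MISS, evict mango. Cache (old->new): [ant grape]
  16. access grape: HIT. Cache (old->new): [ant grape]
  17. access mango: MISS, evict ant. Cache (old->new): [grape mango]
  18. access grape: HIT. Cache (old->new): [grape mango]
  19. access mango: HIT. Cache (old->new): [grape mango]
  20. access grape: HIT. Cache (old->new): [grape mango]
  21. access grape: HIT. Cache (old->new): [grape mango]
  22. access mango: HIT. Cache (old->new): [grape mango]
  23. access apple: MISS, evict grape. Cache (old->new): [mango apple]
Total: 15 hits, 8 misses, 6 evictions

Hit rate = 15/23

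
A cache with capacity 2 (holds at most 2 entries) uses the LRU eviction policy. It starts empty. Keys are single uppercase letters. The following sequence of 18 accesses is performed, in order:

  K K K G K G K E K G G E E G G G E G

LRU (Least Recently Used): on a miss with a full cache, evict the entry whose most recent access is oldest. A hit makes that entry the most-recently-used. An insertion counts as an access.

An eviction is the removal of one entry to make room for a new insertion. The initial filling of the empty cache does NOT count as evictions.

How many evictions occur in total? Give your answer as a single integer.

LRU simulation (capacity=2):
  1. access K: MISS. Cache (LRU->MRU): [K]
  2. access K: HIT. Cache (LRU->MRU): [K]
  3. access K: HIT. Cache (LRU->MRU): [K]
  4. access G: MISS. Cache (LRU->MRU): [K G]
  5. access K: HIT. Cache (LRU->MRU): [G K]
  6. access G: HIT. Cache (LRU->MRU): [K G]
  7. access K: HIT. Cache (LRU->MRU): [G K]
  8. access E: MISS, evict G. Cache (LRU->MRU): [K E]
  9. access K: HIT. Cache (LRU->MRU): [E K]
  10. access G: MISS, evict E. Cache (LRU->MRU): [K G]
  11. access G: HIT. Cache (LRU->MRU): [K G]
  12. access E: MISS, evict K. Cache (LRU->MRU): [G E]
  13. access E: HIT. Cache (LRU->MRU): [G E]
  14. access G: HIT. Cache (LRU->MRU): [E G]
  15. access G: HIT. Cache (LRU->MRU): [E G]
  16. access G: HIT. Cache (LRU->MRU): [E G]
  17. access E: HIT. Cache (LRU->MRU): [G E]
  18. access G: HIT. Cache (LRU->MRU): [E G]
Total: 13 hits, 5 misses, 3 evictions

Answer: 3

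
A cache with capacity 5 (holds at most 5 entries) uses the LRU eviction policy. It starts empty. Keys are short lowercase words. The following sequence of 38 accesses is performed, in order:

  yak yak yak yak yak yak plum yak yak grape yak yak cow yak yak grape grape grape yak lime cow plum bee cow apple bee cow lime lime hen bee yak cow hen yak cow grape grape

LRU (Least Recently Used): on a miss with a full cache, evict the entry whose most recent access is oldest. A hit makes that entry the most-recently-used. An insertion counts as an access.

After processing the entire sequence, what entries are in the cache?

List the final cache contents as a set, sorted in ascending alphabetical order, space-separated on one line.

Answer: bee cow grape hen yak

Derivation:
LRU simulation (capacity=5):
  1. access yak: MISS. Cache (LRU->MRU): [yak]
  2. access yak: HIT. Cache (LRU->MRU): [yak]
  3. access yak: HIT. Cache (LRU->MRU): [yak]
  4. access yak: HIT. Cache (LRU->MRU): [yak]
  5. access yak: HIT. Cache (LRU->MRU): [yak]
  6. access yak: HIT. Cache (LRU->MRU): [yak]
  7. access plum: MISS. Cache (LRU->MRU): [yak plum]
  8. access yak: HIT. Cache (LRU->MRU): [plum yak]
  9. access yak: HIT. Cache (LRU->MRU): [plum yak]
  10. access grape: MISS. Cache (LRU->MRU): [plum yak grape]
  11. access yak: HIT. Cache (LRU->MRU): [plum grape yak]
  12. access yak: HIT. Cache (LRU->MRU): [plum grape yak]
  13. access cow: MISS. Cache (LRU->MRU): [plum grape yak cow]
  14. access yak: HIT. Cache (LRU->MRU): [plum grape cow yak]
  15. access yak: HIT. Cache (LRU->MRU): [plum grape cow yak]
  16. access grape: HIT. Cache (LRU->MRU): [plum cow yak grape]
  17. access grape: HIT. Cache (LRU->MRU): [plum cow yak grape]
  18. access grape: HIT. Cache (LRU->MRU): [plum cow yak grape]
  19. access yak: HIT. Cache (LRU->MRU): [plum cow grape yak]
  20. access lime: MISS. Cache (LRU->MRU): [plum cow grape yak lime]
  21. access cow: HIT. Cache (LRU->MRU): [plum grape yak lime cow]
  22. access plum: HIT. Cache (LRU->MRU): [grape yak lime cow plum]
  23. access bee: MISS, evict grape. Cache (LRU->MRU): [yak lime cow plum bee]
  24. access cow: HIT. Cache (LRU->MRU): [yak lime plum bee cow]
  25. access apple: MISS, evict yak. Cache (LRU->MRU): [lime plum bee cow apple]
  26. access bee: HIT. Cache (LRU->MRU): [lime plum cow apple bee]
  27. access cow: HIT. Cache (LRU->MRU): [lime plum apple bee cow]
  28. access lime: HIT. Cache (LRU->MRU): [plum apple bee cow lime]
  29. access lime: HIT. Cache (LRU->MRU): [plum apple bee cow lime]
  30. access hen: MISS, evict plum. Cache (LRU->MRU): [apple bee cow lime hen]
  31. access bee: HIT. Cache (LRU->MRU): [apple cow lime hen bee]
  32. access yak: MISS, evict apple. Cache (LRU->MRU): [cow lime hen bee yak]
  33. access cow: HIT. Cache (LRU->MRU): [lime hen bee yak cow]
  34. access hen: HIT. Cache (LRU->MRU): [lime bee yak cow hen]
  35. access yak: HIT. Cache (LRU->MRU): [lime bee cow hen yak]
  36. access cow: HIT. Cache (LRU->MRU): [lime bee hen yak cow]
  37. access grape: MISS, evict lime. Cache (LRU->MRU): [bee hen yak cow grape]
  38. access grape: HIT. Cache (LRU->MRU): [bee hen yak cow grape]
Total: 28 hits, 10 misses, 5 evictions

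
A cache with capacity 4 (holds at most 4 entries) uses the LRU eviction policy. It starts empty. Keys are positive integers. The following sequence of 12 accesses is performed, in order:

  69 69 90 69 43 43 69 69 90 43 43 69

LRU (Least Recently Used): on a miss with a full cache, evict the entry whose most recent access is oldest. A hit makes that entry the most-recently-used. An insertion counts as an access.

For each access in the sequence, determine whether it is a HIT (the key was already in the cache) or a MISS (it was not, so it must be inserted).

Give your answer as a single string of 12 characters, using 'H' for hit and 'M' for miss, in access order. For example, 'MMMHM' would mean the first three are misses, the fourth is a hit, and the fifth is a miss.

Answer: MHMHMHHHHHHH

Derivation:
LRU simulation (capacity=4):
  1. access 69: MISS. Cache (LRU->MRU): [69]
  2. access 69: HIT. Cache (LRU->MRU): [69]
  3. access 90: MISS. Cache (LRU->MRU): [69 90]
  4. access 69: HIT. Cache (LRU->MRU): [90 69]
  5. access 43: MISS. Cache (LRU->MRU): [90 69 43]
  6. access 43: HIT. Cache (LRU->MRU): [90 69 43]
  7. access 69: HIT. Cache (LRU->MRU): [90 43 69]
  8. access 69: HIT. Cache (LRU->MRU): [90 43 69]
  9. access 90: HIT. Cache (LRU->MRU): [43 69 90]
  10. access 43: HIT. Cache (LRU->MRU): [69 90 43]
  11. access 43: HIT. Cache (LRU->MRU): [69 90 43]
  12. access 69: HIT. Cache (LRU->MRU): [90 43 69]
Total: 9 hits, 3 misses, 0 evictions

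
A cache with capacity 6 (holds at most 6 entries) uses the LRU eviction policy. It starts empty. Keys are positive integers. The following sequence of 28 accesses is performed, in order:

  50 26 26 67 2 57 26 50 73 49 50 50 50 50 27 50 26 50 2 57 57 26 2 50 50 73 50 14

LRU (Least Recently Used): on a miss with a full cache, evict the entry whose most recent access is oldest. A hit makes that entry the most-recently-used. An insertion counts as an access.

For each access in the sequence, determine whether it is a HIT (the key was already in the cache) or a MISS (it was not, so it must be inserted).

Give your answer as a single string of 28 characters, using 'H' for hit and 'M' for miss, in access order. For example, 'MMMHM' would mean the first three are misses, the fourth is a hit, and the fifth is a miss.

LRU simulation (capacity=6):
  1. access 50: MISS. Cache (LRU->MRU): [50]
  2. access 26: MISS. Cache (LRU->MRU): [50 26]
  3. access 26: HIT. Cache (LRU->MRU): [50 26]
  4. access 67: MISS. Cache (LRU->MRU): [50 26 67]
  5. access 2: MISS. Cache (LRU->MRU): [50 26 67 2]
  6. access 57: MISS. Cache (LRU->MRU): [50 26 67 2 57]
  7. access 26: HIT. Cache (LRU->MRU): [50 67 2 57 26]
  8. access 50: HIT. Cache (LRU->MRU): [67 2 57 26 50]
  9. access 73: MISS. Cache (LRU->MRU): [67 2 57 26 50 73]
  10. access 49: MISS, evict 67. Cache (LRU->MRU): [2 57 26 50 73 49]
  11. access 50: HIT. Cache (LRU->MRU): [2 57 26 73 49 50]
  12. access 50: HIT. Cache (LRU->MRU): [2 57 26 73 49 50]
  13. access 50: HIT. Cache (LRU->MRU): [2 57 26 73 49 50]
  14. access 50: HIT. Cache (LRU->MRU): [2 57 26 73 49 50]
  15. access 27: MISS, evict 2. Cache (LRU->MRU): [57 26 73 49 50 27]
  16. access 50: HIT. Cache (LRU->MRU): [57 26 73 49 27 50]
  17. access 26: HIT. Cache (LRU->MRU): [57 73 49 27 50 26]
  18. access 50: HIT. Cache (LRU->MRU): [57 73 49 27 26 50]
  19. access 2: MISS, evict 57. Cache (LRU->MRU): [73 49 27 26 50 2]
  20. access 57: MISS, evict 73. Cache (LRU->MRU): [49 27 26 50 2 57]
  21. access 57: HIT. Cache (LRU->MRU): [49 27 26 50 2 57]
  22. access 26: HIT. Cache (LRU->MRU): [49 27 50 2 57 26]
  23. access 2: HIT. Cache (LRU->MRU): [49 27 50 57 26 2]
  24. access 50: HIT. Cache (LRU->MRU): [49 27 57 26 2 50]
  25. access 50: HIT. Cache (LRU->MRU): [49 27 57 26 2 50]
  26. access 73: MISS, evict 49. Cache (LRU->MRU): [27 57 26 2 50 73]
  27. access 50: HIT. Cache (LRU->MRU): [27 57 26 2 73 50]
  28. access 14: MISS, evict 27. Cache (LRU->MRU): [57 26 2 73 50 14]
Total: 16 hits, 12 misses, 6 evictions

Answer: MMHMMMHHMMHHHHMHHHMMHHHHHMHM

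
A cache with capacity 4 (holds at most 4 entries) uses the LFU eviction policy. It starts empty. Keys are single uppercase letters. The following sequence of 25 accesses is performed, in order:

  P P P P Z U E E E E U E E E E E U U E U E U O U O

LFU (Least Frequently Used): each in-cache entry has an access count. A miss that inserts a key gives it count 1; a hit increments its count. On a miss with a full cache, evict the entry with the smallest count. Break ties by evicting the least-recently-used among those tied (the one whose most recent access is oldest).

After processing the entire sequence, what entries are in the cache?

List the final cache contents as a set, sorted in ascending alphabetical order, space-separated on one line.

Answer: E O P U

Derivation:
LFU simulation (capacity=4):
  1. access P: MISS. Cache: [P(c=1)]
  2. access P: HIT, count now 2. Cache: [P(c=2)]
  3. access P: HIT, count now 3. Cache: [P(c=3)]
  4. access P: HIT, count now 4. Cache: [P(c=4)]
  5. access Z: MISS. Cache: [Z(c=1) P(c=4)]
  6. access U: MISS. Cache: [Z(c=1) U(c=1) P(c=4)]
  7. access E: MISS. Cache: [Z(c=1) U(c=1) E(c=1) P(c=4)]
  8. access E: HIT, count now 2. Cache: [Z(c=1) U(c=1) E(c=2) P(c=4)]
  9. access E: HIT, count now 3. Cache: [Z(c=1) U(c=1) E(c=3) P(c=4)]
  10. access E: HIT, count now 4. Cache: [Z(c=1) U(c=1) P(c=4) E(c=4)]
  11. access U: HIT, count now 2. Cache: [Z(c=1) U(c=2) P(c=4) E(c=4)]
  12. access E: HIT, count now 5. Cache: [Z(c=1) U(c=2) P(c=4) E(c=5)]
  13. access E: HIT, count now 6. Cache: [Z(c=1) U(c=2) P(c=4) E(c=6)]
  14. access E: HIT, count now 7. Cache: [Z(c=1) U(c=2) P(c=4) E(c=7)]
  15. access E: HIT, count now 8. Cache: [Z(c=1) U(c=2) P(c=4) E(c=8)]
  16. access E: HIT, count now 9. Cache: [Z(c=1) U(c=2) P(c=4) E(c=9)]
  17. access U: HIT, count now 3. Cache: [Z(c=1) U(c=3) P(c=4) E(c=9)]
  18. access U: HIT, count now 4. Cache: [Z(c=1) P(c=4) U(c=4) E(c=9)]
  19. access E: HIT, count now 10. Cache: [Z(c=1) P(c=4) U(c=4) E(c=10)]
  20. access U: HIT, count now 5. Cache: [Z(c=1) P(c=4) U(c=5) E(c=10)]
  21. access E: HIT, count now 11. Cache: [Z(c=1) P(c=4) U(c=5) E(c=11)]
  22. access U: HIT, count now 6. Cache: [Z(c=1) P(c=4) U(c=6) E(c=11)]
  23. access O: MISS, evict Z(c=1). Cache: [O(c=1) P(c=4) U(c=6) E(c=11)]
  24. access U: HIT, count now 7. Cache: [O(c=1) P(c=4) U(c=7) E(c=11)]
  25. access O: HIT, count now 2. Cache: [O(c=2) P(c=4) U(c=7) E(c=11)]
Total: 20 hits, 5 misses, 1 evictions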